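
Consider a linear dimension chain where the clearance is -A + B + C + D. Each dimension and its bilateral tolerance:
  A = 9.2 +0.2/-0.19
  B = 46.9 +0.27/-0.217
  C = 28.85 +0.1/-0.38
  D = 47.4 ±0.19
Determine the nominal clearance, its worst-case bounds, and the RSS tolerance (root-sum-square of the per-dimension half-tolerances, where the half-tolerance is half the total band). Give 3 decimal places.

Stack each dimension's contribution:
  -A: nom -9.200 → Σnom=-9.200; wc +0.190/-0.200 → slack +0.190/-0.200; half-tol=0.195, Σhalf²=0.038025
  +B: nom +46.900 → Σnom=37.700; wc +0.270/-0.217 → slack +0.460/-0.417; half-tol=0.243, Σhalf²=0.097317
  +C: nom +28.850 → Σnom=66.550; wc +0.100/-0.380 → slack +0.560/-0.797; half-tol=0.240, Σhalf²=0.154917
  +D: nom +47.400 → Σnom=113.950; wc +0.190/-0.190 → slack +0.750/-0.987; half-tol=0.190, Σhalf²=0.191017
Nominal = 113.950. Worst-case = [113.950 - 0.987, 113.950 + 0.750] = [112.963, 114.700]. RSS = √0.191017 = 0.437.

nominal=113.950 wc=[112.963,114.700] rss=0.437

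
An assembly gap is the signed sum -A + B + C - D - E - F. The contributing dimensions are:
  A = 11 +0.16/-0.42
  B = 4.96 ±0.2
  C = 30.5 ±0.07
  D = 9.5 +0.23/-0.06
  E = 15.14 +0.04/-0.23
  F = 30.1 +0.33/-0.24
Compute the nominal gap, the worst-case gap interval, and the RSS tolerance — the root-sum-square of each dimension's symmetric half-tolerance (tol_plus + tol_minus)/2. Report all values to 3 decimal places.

Stack each dimension's contribution:
  -A: nom -11.000 → Σnom=-11.000; wc +0.420/-0.160 → slack +0.420/-0.160; half-tol=0.290, Σhalf²=0.084100
  +B: nom +4.960 → Σnom=-6.040; wc +0.200/-0.200 → slack +0.620/-0.360; half-tol=0.200, Σhalf²=0.124100
  +C: nom +30.500 → Σnom=24.460; wc +0.070/-0.070 → slack +0.690/-0.430; half-tol=0.070, Σhalf²=0.129000
  -D: nom -9.500 → Σnom=14.960; wc +0.060/-0.230 → slack +0.750/-0.660; half-tol=0.145, Σhalf²=0.150025
  -E: nom -15.140 → Σnom=-0.180; wc +0.230/-0.040 → slack +0.980/-0.700; half-tol=0.135, Σhalf²=0.168250
  -F: nom -30.100 → Σnom=-30.280; wc +0.240/-0.330 → slack +1.220/-1.030; half-tol=0.285, Σhalf²=0.249475
Nominal = -30.280. Worst-case = [-30.280 - 1.030, -30.280 + 1.220] = [-31.310, -29.060]. RSS = √0.249475 = 0.499.

nominal=-30.280 wc=[-31.310,-29.060] rss=0.499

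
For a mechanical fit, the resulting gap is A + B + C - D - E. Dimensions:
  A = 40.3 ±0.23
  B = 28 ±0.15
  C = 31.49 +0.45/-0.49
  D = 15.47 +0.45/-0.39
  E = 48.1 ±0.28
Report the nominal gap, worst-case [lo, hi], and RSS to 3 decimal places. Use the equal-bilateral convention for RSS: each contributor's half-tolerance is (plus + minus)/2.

Stack each dimension's contribution:
  +A: nom +40.300 → Σnom=40.300; wc +0.230/-0.230 → slack +0.230/-0.230; half-tol=0.230, Σhalf²=0.052900
  +B: nom +28.000 → Σnom=68.300; wc +0.150/-0.150 → slack +0.380/-0.380; half-tol=0.150, Σhalf²=0.075400
  +C: nom +31.490 → Σnom=99.790; wc +0.450/-0.490 → slack +0.830/-0.870; half-tol=0.470, Σhalf²=0.296300
  -D: nom -15.470 → Σnom=84.320; wc +0.390/-0.450 → slack +1.220/-1.320; half-tol=0.420, Σhalf²=0.472700
  -E: nom -48.100 → Σnom=36.220; wc +0.280/-0.280 → slack +1.500/-1.600; half-tol=0.280, Σhalf²=0.551100
Nominal = 36.220. Worst-case = [36.220 - 1.600, 36.220 + 1.500] = [34.620, 37.720]. RSS = √0.551100 = 0.742.

nominal=36.220 wc=[34.620,37.720] rss=0.742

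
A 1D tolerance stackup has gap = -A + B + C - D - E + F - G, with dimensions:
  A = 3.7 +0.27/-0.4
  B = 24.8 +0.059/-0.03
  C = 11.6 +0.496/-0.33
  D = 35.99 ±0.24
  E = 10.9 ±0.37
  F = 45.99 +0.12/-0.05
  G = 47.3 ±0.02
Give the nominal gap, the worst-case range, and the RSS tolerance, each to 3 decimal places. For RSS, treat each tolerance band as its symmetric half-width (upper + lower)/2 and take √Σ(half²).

nominal=-15.500 wc=[-16.810,-13.795] rss=0.698

Stack each dimension's contribution:
  -A: nom -3.700 → Σnom=-3.700; wc +0.400/-0.270 → slack +0.400/-0.270; half-tol=0.335, Σhalf²=0.112225
  +B: nom +24.800 → Σnom=21.100; wc +0.059/-0.030 → slack +0.459/-0.300; half-tol=0.044, Σhalf²=0.114205
  +C: nom +11.600 → Σnom=32.700; wc +0.496/-0.330 → slack +0.955/-0.630; half-tol=0.413, Σhalf²=0.284774
  -D: nom -35.990 → Σnom=-3.290; wc +0.240/-0.240 → slack +1.195/-0.870; half-tol=0.240, Σhalf²=0.342374
  -E: nom -10.900 → Σnom=-14.190; wc +0.370/-0.370 → slack +1.565/-1.240; half-tol=0.370, Σhalf²=0.479274
  +F: nom +45.990 → Σnom=31.800; wc +0.120/-0.050 → slack +1.685/-1.290; half-tol=0.085, Σhalf²=0.486499
  -G: nom -47.300 → Σnom=-15.500; wc +0.020/-0.020 → slack +1.705/-1.310; half-tol=0.020, Σhalf²=0.486899
Nominal = -15.500. Worst-case = [-15.500 - 1.310, -15.500 + 1.705] = [-16.810, -13.795]. RSS = √0.486899 = 0.698.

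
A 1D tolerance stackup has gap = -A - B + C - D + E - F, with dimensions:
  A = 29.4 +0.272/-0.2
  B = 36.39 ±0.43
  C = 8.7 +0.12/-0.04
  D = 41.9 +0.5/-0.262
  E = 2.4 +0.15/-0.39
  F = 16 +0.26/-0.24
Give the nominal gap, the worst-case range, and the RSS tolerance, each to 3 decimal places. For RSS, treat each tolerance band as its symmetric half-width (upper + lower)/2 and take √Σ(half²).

Stack each dimension's contribution:
  -A: nom -29.400 → Σnom=-29.400; wc +0.200/-0.272 → slack +0.200/-0.272; half-tol=0.236, Σhalf²=0.055696
  -B: nom -36.390 → Σnom=-65.790; wc +0.430/-0.430 → slack +0.630/-0.702; half-tol=0.430, Σhalf²=0.240596
  +C: nom +8.700 → Σnom=-57.090; wc +0.120/-0.040 → slack +0.750/-0.742; half-tol=0.080, Σhalf²=0.246996
  -D: nom -41.900 → Σnom=-98.990; wc +0.262/-0.500 → slack +1.012/-1.242; half-tol=0.381, Σhalf²=0.392157
  +E: nom +2.400 → Σnom=-96.590; wc +0.150/-0.390 → slack +1.162/-1.632; half-tol=0.270, Σhalf²=0.465057
  -F: nom -16.000 → Σnom=-112.590; wc +0.240/-0.260 → slack +1.402/-1.892; half-tol=0.250, Σhalf²=0.527557
Nominal = -112.590. Worst-case = [-112.590 - 1.892, -112.590 + 1.402] = [-114.482, -111.188]. RSS = √0.527557 = 0.726.

nominal=-112.590 wc=[-114.482,-111.188] rss=0.726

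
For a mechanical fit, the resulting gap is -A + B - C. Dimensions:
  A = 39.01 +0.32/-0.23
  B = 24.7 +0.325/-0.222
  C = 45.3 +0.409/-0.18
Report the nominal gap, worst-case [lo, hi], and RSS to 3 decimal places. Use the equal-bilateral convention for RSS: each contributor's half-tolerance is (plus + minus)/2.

Stack each dimension's contribution:
  -A: nom -39.010 → Σnom=-39.010; wc +0.230/-0.320 → slack +0.230/-0.320; half-tol=0.275, Σhalf²=0.075625
  +B: nom +24.700 → Σnom=-14.310; wc +0.325/-0.222 → slack +0.555/-0.542; half-tol=0.274, Σhalf²=0.150427
  -C: nom -45.300 → Σnom=-59.610; wc +0.180/-0.409 → slack +0.735/-0.951; half-tol=0.294, Σhalf²=0.237158
Nominal = -59.610. Worst-case = [-59.610 - 0.951, -59.610 + 0.735] = [-60.561, -58.875]. RSS = √0.237158 = 0.487.

nominal=-59.610 wc=[-60.561,-58.875] rss=0.487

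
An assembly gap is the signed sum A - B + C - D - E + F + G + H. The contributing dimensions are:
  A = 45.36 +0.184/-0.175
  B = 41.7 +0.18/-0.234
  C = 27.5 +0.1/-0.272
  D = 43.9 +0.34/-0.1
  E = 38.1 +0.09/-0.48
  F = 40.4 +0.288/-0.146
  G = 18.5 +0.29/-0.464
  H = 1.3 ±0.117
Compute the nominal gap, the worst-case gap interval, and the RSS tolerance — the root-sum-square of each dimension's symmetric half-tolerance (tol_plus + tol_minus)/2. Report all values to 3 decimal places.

Stack each dimension's contribution:
  +A: nom +45.360 → Σnom=45.360; wc +0.184/-0.175 → slack +0.184/-0.175; half-tol=0.179, Σhalf²=0.032220
  -B: nom -41.700 → Σnom=3.660; wc +0.234/-0.180 → slack +0.418/-0.355; half-tol=0.207, Σhalf²=0.075069
  +C: nom +27.500 → Σnom=31.160; wc +0.100/-0.272 → slack +0.518/-0.627; half-tol=0.186, Σhalf²=0.109665
  -D: nom -43.900 → Σnom=-12.740; wc +0.100/-0.340 → slack +0.618/-0.967; half-tol=0.220, Σhalf²=0.158065
  -E: nom -38.100 → Σnom=-50.840; wc +0.480/-0.090 → slack +1.098/-1.057; half-tol=0.285, Σhalf²=0.239290
  +F: nom +40.400 → Σnom=-10.440; wc +0.288/-0.146 → slack +1.386/-1.203; half-tol=0.217, Σhalf²=0.286379
  +G: nom +18.500 → Σnom=8.060; wc +0.290/-0.464 → slack +1.676/-1.667; half-tol=0.377, Σhalf²=0.428508
  +H: nom +1.300 → Σnom=9.360; wc +0.117/-0.117 → slack +1.793/-1.784; half-tol=0.117, Σhalf²=0.442197
Nominal = 9.360. Worst-case = [9.360 - 1.784, 9.360 + 1.793] = [7.576, 11.153]. RSS = √0.442197 = 0.665.

nominal=9.360 wc=[7.576,11.153] rss=0.665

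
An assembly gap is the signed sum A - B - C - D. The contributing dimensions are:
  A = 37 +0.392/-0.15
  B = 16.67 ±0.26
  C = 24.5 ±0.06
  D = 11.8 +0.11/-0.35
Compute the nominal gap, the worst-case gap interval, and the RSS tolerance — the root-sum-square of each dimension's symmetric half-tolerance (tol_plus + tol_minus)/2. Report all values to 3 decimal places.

Stack each dimension's contribution:
  +A: nom +37.000 → Σnom=37.000; wc +0.392/-0.150 → slack +0.392/-0.150; half-tol=0.271, Σhalf²=0.073441
  -B: nom -16.670 → Σnom=20.330; wc +0.260/-0.260 → slack +0.652/-0.410; half-tol=0.260, Σhalf²=0.141041
  -C: nom -24.500 → Σnom=-4.170; wc +0.060/-0.060 → slack +0.712/-0.470; half-tol=0.060, Σhalf²=0.144641
  -D: nom -11.800 → Σnom=-15.970; wc +0.350/-0.110 → slack +1.062/-0.580; half-tol=0.230, Σhalf²=0.197541
Nominal = -15.970. Worst-case = [-15.970 - 0.580, -15.970 + 1.062] = [-16.550, -14.908]. RSS = √0.197541 = 0.444.

nominal=-15.970 wc=[-16.550,-14.908] rss=0.444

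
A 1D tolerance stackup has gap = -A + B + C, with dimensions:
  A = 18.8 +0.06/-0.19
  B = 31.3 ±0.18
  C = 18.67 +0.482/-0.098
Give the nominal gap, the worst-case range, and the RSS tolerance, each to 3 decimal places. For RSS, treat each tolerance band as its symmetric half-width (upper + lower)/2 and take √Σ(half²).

Stack each dimension's contribution:
  -A: nom -18.800 → Σnom=-18.800; wc +0.190/-0.060 → slack +0.190/-0.060; half-tol=0.125, Σhalf²=0.015625
  +B: nom +31.300 → Σnom=12.500; wc +0.180/-0.180 → slack +0.370/-0.240; half-tol=0.180, Σhalf²=0.048025
  +C: nom +18.670 → Σnom=31.170; wc +0.482/-0.098 → slack +0.852/-0.338; half-tol=0.290, Σhalf²=0.132125
Nominal = 31.170. Worst-case = [31.170 - 0.338, 31.170 + 0.852] = [30.832, 32.022]. RSS = √0.132125 = 0.363.

nominal=31.170 wc=[30.832,32.022] rss=0.363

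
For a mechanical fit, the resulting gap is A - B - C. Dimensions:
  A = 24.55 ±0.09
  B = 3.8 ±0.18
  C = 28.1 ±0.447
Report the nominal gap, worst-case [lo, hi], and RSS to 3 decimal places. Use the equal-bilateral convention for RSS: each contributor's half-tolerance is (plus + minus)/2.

nominal=-7.350 wc=[-8.067,-6.633] rss=0.490

Stack each dimension's contribution:
  +A: nom +24.550 → Σnom=24.550; wc +0.090/-0.090 → slack +0.090/-0.090; half-tol=0.090, Σhalf²=0.008100
  -B: nom -3.800 → Σnom=20.750; wc +0.180/-0.180 → slack +0.270/-0.270; half-tol=0.180, Σhalf²=0.040500
  -C: nom -28.100 → Σnom=-7.350; wc +0.447/-0.447 → slack +0.717/-0.717; half-tol=0.447, Σhalf²=0.240309
Nominal = -7.350. Worst-case = [-7.350 - 0.717, -7.350 + 0.717] = [-8.067, -6.633]. RSS = √0.240309 = 0.490.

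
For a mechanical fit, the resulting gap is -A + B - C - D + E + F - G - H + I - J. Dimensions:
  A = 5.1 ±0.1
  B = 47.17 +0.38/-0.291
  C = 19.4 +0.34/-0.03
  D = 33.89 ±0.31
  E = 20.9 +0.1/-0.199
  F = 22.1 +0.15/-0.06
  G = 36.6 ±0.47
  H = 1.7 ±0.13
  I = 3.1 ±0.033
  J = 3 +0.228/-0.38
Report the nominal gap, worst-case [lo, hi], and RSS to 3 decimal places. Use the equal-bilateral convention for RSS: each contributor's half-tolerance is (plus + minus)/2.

nominal=-6.420 wc=[-8.581,-4.337] rss=0.786

Stack each dimension's contribution:
  -A: nom -5.100 → Σnom=-5.100; wc +0.100/-0.100 → slack +0.100/-0.100; half-tol=0.100, Σhalf²=0.010000
  +B: nom +47.170 → Σnom=42.070; wc +0.380/-0.291 → slack +0.480/-0.391; half-tol=0.336, Σhalf²=0.122560
  -C: nom -19.400 → Σnom=22.670; wc +0.030/-0.340 → slack +0.510/-0.731; half-tol=0.185, Σhalf²=0.156785
  -D: nom -33.890 → Σnom=-11.220; wc +0.310/-0.310 → slack +0.820/-1.041; half-tol=0.310, Σhalf²=0.252885
  +E: nom +20.900 → Σnom=9.680; wc +0.100/-0.199 → slack +0.920/-1.240; half-tol=0.150, Σhalf²=0.275236
  +F: nom +22.100 → Σnom=31.780; wc +0.150/-0.060 → slack +1.070/-1.300; half-tol=0.105, Σhalf²=0.286261
  -G: nom -36.600 → Σnom=-4.820; wc +0.470/-0.470 → slack +1.540/-1.770; half-tol=0.470, Σhalf²=0.507161
  -H: nom -1.700 → Σnom=-6.520; wc +0.130/-0.130 → slack +1.670/-1.900; half-tol=0.130, Σhalf²=0.524061
  +I: nom +3.100 → Σnom=-3.420; wc +0.033/-0.033 → slack +1.703/-1.933; half-tol=0.033, Σhalf²=0.525150
  -J: nom -3.000 → Σnom=-6.420; wc +0.380/-0.228 → slack +2.083/-2.161; half-tol=0.304, Σhalf²=0.617565
Nominal = -6.420. Worst-case = [-6.420 - 2.161, -6.420 + 2.083] = [-8.581, -4.337]. RSS = √0.617565 = 0.786.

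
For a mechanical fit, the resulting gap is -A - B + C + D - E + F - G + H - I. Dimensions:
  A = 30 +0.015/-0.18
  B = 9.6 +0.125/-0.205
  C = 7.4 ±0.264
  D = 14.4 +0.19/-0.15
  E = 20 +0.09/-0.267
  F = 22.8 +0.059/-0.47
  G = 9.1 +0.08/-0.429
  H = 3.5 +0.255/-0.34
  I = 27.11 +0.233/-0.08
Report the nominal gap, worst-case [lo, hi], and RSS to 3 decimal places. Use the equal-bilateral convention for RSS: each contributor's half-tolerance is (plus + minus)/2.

nominal=-47.710 wc=[-49.477,-45.781] rss=0.644

Stack each dimension's contribution:
  -A: nom -30.000 → Σnom=-30.000; wc +0.180/-0.015 → slack +0.180/-0.015; half-tol=0.098, Σhalf²=0.009506
  -B: nom -9.600 → Σnom=-39.600; wc +0.205/-0.125 → slack +0.385/-0.140; half-tol=0.165, Σhalf²=0.036731
  +C: nom +7.400 → Σnom=-32.200; wc +0.264/-0.264 → slack +0.649/-0.404; half-tol=0.264, Σhalf²=0.106427
  +D: nom +14.400 → Σnom=-17.800; wc +0.190/-0.150 → slack +0.839/-0.554; half-tol=0.170, Σhalf²=0.135327
  -E: nom -20.000 → Σnom=-37.800; wc +0.267/-0.090 → slack +1.106/-0.644; half-tol=0.178, Σhalf²=0.167189
  +F: nom +22.800 → Σnom=-15.000; wc +0.059/-0.470 → slack +1.165/-1.114; half-tol=0.264, Σhalf²=0.237150
  -G: nom -9.100 → Σnom=-24.100; wc +0.429/-0.080 → slack +1.594/-1.194; half-tol=0.255, Σhalf²=0.301920
  +H: nom +3.500 → Σnom=-20.600; wc +0.255/-0.340 → slack +1.849/-1.534; half-tol=0.297, Σhalf²=0.390426
  -I: nom -27.110 → Σnom=-47.710; wc +0.080/-0.233 → slack +1.929/-1.767; half-tol=0.157, Σhalf²=0.414918
Nominal = -47.710. Worst-case = [-47.710 - 1.767, -47.710 + 1.929] = [-49.477, -45.781]. RSS = √0.414918 = 0.644.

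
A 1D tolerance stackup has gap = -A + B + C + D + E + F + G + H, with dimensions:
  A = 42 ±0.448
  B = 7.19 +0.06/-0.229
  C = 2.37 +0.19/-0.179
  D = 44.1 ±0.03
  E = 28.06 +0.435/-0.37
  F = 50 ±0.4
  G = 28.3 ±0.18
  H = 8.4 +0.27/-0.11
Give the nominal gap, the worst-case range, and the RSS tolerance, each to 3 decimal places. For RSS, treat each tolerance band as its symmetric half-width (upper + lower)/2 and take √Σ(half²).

nominal=126.420 wc=[124.474,128.433] rss=0.804

Stack each dimension's contribution:
  -A: nom -42.000 → Σnom=-42.000; wc +0.448/-0.448 → slack +0.448/-0.448; half-tol=0.448, Σhalf²=0.200704
  +B: nom +7.190 → Σnom=-34.810; wc +0.060/-0.229 → slack +0.508/-0.677; half-tol=0.145, Σhalf²=0.221584
  +C: nom +2.370 → Σnom=-32.440; wc +0.190/-0.179 → slack +0.698/-0.856; half-tol=0.184, Σhalf²=0.255625
  +D: nom +44.100 → Σnom=11.660; wc +0.030/-0.030 → slack +0.728/-0.886; half-tol=0.030, Σhalf²=0.256525
  +E: nom +28.060 → Σnom=39.720; wc +0.435/-0.370 → slack +1.163/-1.256; half-tol=0.402, Σhalf²=0.418531
  +F: nom +50.000 → Σnom=89.720; wc +0.400/-0.400 → slack +1.563/-1.656; half-tol=0.400, Σhalf²=0.578531
  +G: nom +28.300 → Σnom=118.020; wc +0.180/-0.180 → slack +1.743/-1.836; half-tol=0.180, Σhalf²=0.610931
  +H: nom +8.400 → Σnom=126.420; wc +0.270/-0.110 → slack +2.013/-1.946; half-tol=0.190, Σhalf²=0.647031
Nominal = 126.420. Worst-case = [126.420 - 1.946, 126.420 + 2.013] = [124.474, 128.433]. RSS = √0.647031 = 0.804.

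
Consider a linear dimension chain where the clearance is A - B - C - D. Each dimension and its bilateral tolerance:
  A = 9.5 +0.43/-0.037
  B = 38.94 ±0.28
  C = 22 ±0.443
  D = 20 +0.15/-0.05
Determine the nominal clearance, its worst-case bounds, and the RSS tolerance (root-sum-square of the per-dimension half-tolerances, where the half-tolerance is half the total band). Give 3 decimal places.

nominal=-71.440 wc=[-72.350,-70.237] rss=0.582

Stack each dimension's contribution:
  +A: nom +9.500 → Σnom=9.500; wc +0.430/-0.037 → slack +0.430/-0.037; half-tol=0.233, Σhalf²=0.054522
  -B: nom -38.940 → Σnom=-29.440; wc +0.280/-0.280 → slack +0.710/-0.317; half-tol=0.280, Σhalf²=0.132922
  -C: nom -22.000 → Σnom=-51.440; wc +0.443/-0.443 → slack +1.153/-0.760; half-tol=0.443, Σhalf²=0.329171
  -D: nom -20.000 → Σnom=-71.440; wc +0.050/-0.150 → slack +1.203/-0.910; half-tol=0.100, Σhalf²=0.339171
Nominal = -71.440. Worst-case = [-71.440 - 0.910, -71.440 + 1.203] = [-72.350, -70.237]. RSS = √0.339171 = 0.582.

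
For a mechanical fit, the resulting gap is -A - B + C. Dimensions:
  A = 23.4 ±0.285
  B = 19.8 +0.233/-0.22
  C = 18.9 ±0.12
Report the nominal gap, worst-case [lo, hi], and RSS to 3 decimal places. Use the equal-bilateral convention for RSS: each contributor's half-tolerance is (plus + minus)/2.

Stack each dimension's contribution:
  -A: nom -23.400 → Σnom=-23.400; wc +0.285/-0.285 → slack +0.285/-0.285; half-tol=0.285, Σhalf²=0.081225
  -B: nom -19.800 → Σnom=-43.200; wc +0.220/-0.233 → slack +0.505/-0.518; half-tol=0.227, Σhalf²=0.132527
  +C: nom +18.900 → Σnom=-24.300; wc +0.120/-0.120 → slack +0.625/-0.638; half-tol=0.120, Σhalf²=0.146927
Nominal = -24.300. Worst-case = [-24.300 - 0.638, -24.300 + 0.625] = [-24.938, -23.675]. RSS = √0.146927 = 0.383.

nominal=-24.300 wc=[-24.938,-23.675] rss=0.383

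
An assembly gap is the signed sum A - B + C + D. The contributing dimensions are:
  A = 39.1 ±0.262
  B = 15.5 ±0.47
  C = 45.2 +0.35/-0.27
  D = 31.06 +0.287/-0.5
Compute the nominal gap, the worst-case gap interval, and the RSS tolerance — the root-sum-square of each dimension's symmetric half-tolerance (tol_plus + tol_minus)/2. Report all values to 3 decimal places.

nominal=99.860 wc=[98.358,101.229] rss=0.735

Stack each dimension's contribution:
  +A: nom +39.100 → Σnom=39.100; wc +0.262/-0.262 → slack +0.262/-0.262; half-tol=0.262, Σhalf²=0.068644
  -B: nom -15.500 → Σnom=23.600; wc +0.470/-0.470 → slack +0.732/-0.732; half-tol=0.470, Σhalf²=0.289544
  +C: nom +45.200 → Σnom=68.800; wc +0.350/-0.270 → slack +1.082/-1.002; half-tol=0.310, Σhalf²=0.385644
  +D: nom +31.060 → Σnom=99.860; wc +0.287/-0.500 → slack +1.369/-1.502; half-tol=0.393, Σhalf²=0.540486
Nominal = 99.860. Worst-case = [99.860 - 1.502, 99.860 + 1.369] = [98.358, 101.229]. RSS = √0.540486 = 0.735.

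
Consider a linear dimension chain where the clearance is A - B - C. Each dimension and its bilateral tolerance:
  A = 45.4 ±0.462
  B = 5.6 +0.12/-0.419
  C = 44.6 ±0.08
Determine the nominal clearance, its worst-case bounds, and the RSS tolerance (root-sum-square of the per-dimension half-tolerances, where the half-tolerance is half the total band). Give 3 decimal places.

Stack each dimension's contribution:
  +A: nom +45.400 → Σnom=45.400; wc +0.462/-0.462 → slack +0.462/-0.462; half-tol=0.462, Σhalf²=0.213444
  -B: nom -5.600 → Σnom=39.800; wc +0.419/-0.120 → slack +0.881/-0.582; half-tol=0.269, Σhalf²=0.286074
  -C: nom -44.600 → Σnom=-4.800; wc +0.080/-0.080 → slack +0.961/-0.662; half-tol=0.080, Σhalf²=0.292474
Nominal = -4.800. Worst-case = [-4.800 - 0.662, -4.800 + 0.961] = [-5.462, -3.839]. RSS = √0.292474 = 0.541.

nominal=-4.800 wc=[-5.462,-3.839] rss=0.541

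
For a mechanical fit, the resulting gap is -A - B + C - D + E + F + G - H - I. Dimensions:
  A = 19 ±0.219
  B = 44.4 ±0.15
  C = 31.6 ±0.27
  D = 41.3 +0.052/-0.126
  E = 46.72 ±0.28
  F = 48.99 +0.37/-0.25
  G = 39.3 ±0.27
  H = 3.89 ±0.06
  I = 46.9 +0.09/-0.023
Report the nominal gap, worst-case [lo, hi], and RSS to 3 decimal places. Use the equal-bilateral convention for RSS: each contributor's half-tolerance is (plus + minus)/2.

nominal=11.120 wc=[9.479,12.888] rss=0.637

Stack each dimension's contribution:
  -A: nom -19.000 → Σnom=-19.000; wc +0.219/-0.219 → slack +0.219/-0.219; half-tol=0.219, Σhalf²=0.047961
  -B: nom -44.400 → Σnom=-63.400; wc +0.150/-0.150 → slack +0.369/-0.369; half-tol=0.150, Σhalf²=0.070461
  +C: nom +31.600 → Σnom=-31.800; wc +0.270/-0.270 → slack +0.639/-0.639; half-tol=0.270, Σhalf²=0.143361
  -D: nom -41.300 → Σnom=-73.100; wc +0.126/-0.052 → slack +0.765/-0.691; half-tol=0.089, Σhalf²=0.151282
  +E: nom +46.720 → Σnom=-26.380; wc +0.280/-0.280 → slack +1.045/-0.971; half-tol=0.280, Σhalf²=0.229682
  +F: nom +48.990 → Σnom=22.610; wc +0.370/-0.250 → slack +1.415/-1.221; half-tol=0.310, Σhalf²=0.325782
  +G: nom +39.300 → Σnom=61.910; wc +0.270/-0.270 → slack +1.685/-1.491; half-tol=0.270, Σhalf²=0.398682
  -H: nom -3.890 → Σnom=58.020; wc +0.060/-0.060 → slack +1.745/-1.551; half-tol=0.060, Σhalf²=0.402282
  -I: nom -46.900 → Σnom=11.120; wc +0.023/-0.090 → slack +1.768/-1.641; half-tol=0.056, Σhalf²=0.405474
Nominal = 11.120. Worst-case = [11.120 - 1.641, 11.120 + 1.768] = [9.479, 12.888]. RSS = √0.405474 = 0.637.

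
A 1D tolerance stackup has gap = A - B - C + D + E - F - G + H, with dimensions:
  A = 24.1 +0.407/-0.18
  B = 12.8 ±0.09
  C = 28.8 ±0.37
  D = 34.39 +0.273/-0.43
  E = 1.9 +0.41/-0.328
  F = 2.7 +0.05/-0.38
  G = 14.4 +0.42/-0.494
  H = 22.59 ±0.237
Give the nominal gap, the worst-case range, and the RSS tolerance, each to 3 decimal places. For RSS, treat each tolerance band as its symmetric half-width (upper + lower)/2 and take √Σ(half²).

nominal=24.280 wc=[22.175,26.941] rss=0.896

Stack each dimension's contribution:
  +A: nom +24.100 → Σnom=24.100; wc +0.407/-0.180 → slack +0.407/-0.180; half-tol=0.293, Σhalf²=0.086142
  -B: nom -12.800 → Σnom=11.300; wc +0.090/-0.090 → slack +0.497/-0.270; half-tol=0.090, Σhalf²=0.094242
  -C: nom -28.800 → Σnom=-17.500; wc +0.370/-0.370 → slack +0.867/-0.640; half-tol=0.370, Σhalf²=0.231142
  +D: nom +34.390 → Σnom=16.890; wc +0.273/-0.430 → slack +1.140/-1.070; half-tol=0.352, Σhalf²=0.354695
  +E: nom +1.900 → Σnom=18.790; wc +0.410/-0.328 → slack +1.550/-1.398; half-tol=0.369, Σhalf²=0.490856
  -F: nom -2.700 → Σnom=16.090; wc +0.380/-0.050 → slack +1.930/-1.448; half-tol=0.215, Σhalf²=0.537080
  -G: nom -14.400 → Σnom=1.690; wc +0.494/-0.420 → slack +2.424/-1.868; half-tol=0.457, Σhalf²=0.745929
  +H: nom +22.590 → Σnom=24.280; wc +0.237/-0.237 → slack +2.661/-2.105; half-tol=0.237, Σhalf²=0.802098
Nominal = 24.280. Worst-case = [24.280 - 2.105, 24.280 + 2.661] = [22.175, 26.941]. RSS = √0.802098 = 0.896.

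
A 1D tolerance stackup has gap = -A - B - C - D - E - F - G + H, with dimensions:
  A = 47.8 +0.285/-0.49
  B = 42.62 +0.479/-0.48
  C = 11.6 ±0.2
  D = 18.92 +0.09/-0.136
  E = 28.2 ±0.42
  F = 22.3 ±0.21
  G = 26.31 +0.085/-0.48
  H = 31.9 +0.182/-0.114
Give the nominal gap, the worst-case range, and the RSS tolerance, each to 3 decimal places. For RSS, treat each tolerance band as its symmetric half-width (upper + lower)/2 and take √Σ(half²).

Stack each dimension's contribution:
  -A: nom -47.800 → Σnom=-47.800; wc +0.490/-0.285 → slack +0.490/-0.285; half-tol=0.387, Σhalf²=0.150156
  -B: nom -42.620 → Σnom=-90.420; wc +0.480/-0.479 → slack +0.970/-0.764; half-tol=0.479, Σhalf²=0.380076
  -C: nom -11.600 → Σnom=-102.020; wc +0.200/-0.200 → slack +1.170/-0.964; half-tol=0.200, Σhalf²=0.420076
  -D: nom -18.920 → Σnom=-120.940; wc +0.136/-0.090 → slack +1.306/-1.054; half-tol=0.113, Σhalf²=0.432845
  -E: nom -28.200 → Σnom=-149.140; wc +0.420/-0.420 → slack +1.726/-1.474; half-tol=0.420, Σhalf²=0.609245
  -F: nom -22.300 → Σnom=-171.440; wc +0.210/-0.210 → slack +1.936/-1.684; half-tol=0.210, Σhalf²=0.653345
  -G: nom -26.310 → Σnom=-197.750; wc +0.480/-0.085 → slack +2.416/-1.769; half-tol=0.282, Σhalf²=0.733152
  +H: nom +31.900 → Σnom=-165.850; wc +0.182/-0.114 → slack +2.598/-1.883; half-tol=0.148, Σhalf²=0.755056
Nominal = -165.850. Worst-case = [-165.850 - 1.883, -165.850 + 2.598] = [-167.733, -163.252]. RSS = √0.755056 = 0.869.

nominal=-165.850 wc=[-167.733,-163.252] rss=0.869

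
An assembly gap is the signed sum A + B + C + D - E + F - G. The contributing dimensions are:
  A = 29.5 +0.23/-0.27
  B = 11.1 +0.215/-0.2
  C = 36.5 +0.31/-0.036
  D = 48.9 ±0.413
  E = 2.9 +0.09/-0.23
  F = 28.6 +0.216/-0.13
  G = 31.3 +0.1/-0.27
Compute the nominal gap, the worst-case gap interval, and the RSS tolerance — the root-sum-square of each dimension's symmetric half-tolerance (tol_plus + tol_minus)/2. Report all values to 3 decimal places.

Stack each dimension's contribution:
  +A: nom +29.500 → Σnom=29.500; wc +0.230/-0.270 → slack +0.230/-0.270; half-tol=0.250, Σhalf²=0.062500
  +B: nom +11.100 → Σnom=40.600; wc +0.215/-0.200 → slack +0.445/-0.470; half-tol=0.208, Σhalf²=0.105556
  +C: nom +36.500 → Σnom=77.100; wc +0.310/-0.036 → slack +0.755/-0.506; half-tol=0.173, Σhalf²=0.135485
  +D: nom +48.900 → Σnom=126.000; wc +0.413/-0.413 → slack +1.168/-0.919; half-tol=0.413, Σhalf²=0.306054
  -E: nom -2.900 → Σnom=123.100; wc +0.230/-0.090 → slack +1.398/-1.009; half-tol=0.160, Σhalf²=0.331654
  +F: nom +28.600 → Σnom=151.700; wc +0.216/-0.130 → slack +1.614/-1.139; half-tol=0.173, Σhalf²=0.361583
  -G: nom -31.300 → Σnom=120.400; wc +0.270/-0.100 → slack +1.884/-1.239; half-tol=0.185, Σhalf²=0.395808
Nominal = 120.400. Worst-case = [120.400 - 1.239, 120.400 + 1.884] = [119.161, 122.284]. RSS = √0.395808 = 0.629.

nominal=120.400 wc=[119.161,122.284] rss=0.629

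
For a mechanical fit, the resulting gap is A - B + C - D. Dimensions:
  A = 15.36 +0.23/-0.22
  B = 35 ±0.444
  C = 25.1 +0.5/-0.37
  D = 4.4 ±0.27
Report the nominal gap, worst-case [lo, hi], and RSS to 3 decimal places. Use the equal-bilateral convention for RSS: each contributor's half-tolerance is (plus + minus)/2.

Stack each dimension's contribution:
  +A: nom +15.360 → Σnom=15.360; wc +0.230/-0.220 → slack +0.230/-0.220; half-tol=0.225, Σhalf²=0.050625
  -B: nom -35.000 → Σnom=-19.640; wc +0.444/-0.444 → slack +0.674/-0.664; half-tol=0.444, Σhalf²=0.247761
  +C: nom +25.100 → Σnom=5.460; wc +0.500/-0.370 → slack +1.174/-1.034; half-tol=0.435, Σhalf²=0.436986
  -D: nom -4.400 → Σnom=1.060; wc +0.270/-0.270 → slack +1.444/-1.304; half-tol=0.270, Σhalf²=0.509886
Nominal = 1.060. Worst-case = [1.060 - 1.304, 1.060 + 1.444] = [-0.244, 2.504]. RSS = √0.509886 = 0.714.

nominal=1.060 wc=[-0.244,2.504] rss=0.714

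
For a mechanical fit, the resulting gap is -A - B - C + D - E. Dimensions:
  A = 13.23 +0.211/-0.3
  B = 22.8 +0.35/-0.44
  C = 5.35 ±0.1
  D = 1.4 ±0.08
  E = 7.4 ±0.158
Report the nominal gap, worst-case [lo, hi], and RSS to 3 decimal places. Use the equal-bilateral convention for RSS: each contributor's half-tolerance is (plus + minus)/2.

Stack each dimension's contribution:
  -A: nom -13.230 → Σnom=-13.230; wc +0.300/-0.211 → slack +0.300/-0.211; half-tol=0.256, Σhalf²=0.065280
  -B: nom -22.800 → Σnom=-36.030; wc +0.440/-0.350 → slack +0.740/-0.561; half-tol=0.395, Σhalf²=0.221305
  -C: nom -5.350 → Σnom=-41.380; wc +0.100/-0.100 → slack +0.840/-0.661; half-tol=0.100, Σhalf²=0.231305
  +D: nom +1.400 → Σnom=-39.980; wc +0.080/-0.080 → slack +0.920/-0.741; half-tol=0.080, Σhalf²=0.237705
  -E: nom -7.400 → Σnom=-47.380; wc +0.158/-0.158 → slack +1.078/-0.899; half-tol=0.158, Σhalf²=0.262669
Nominal = -47.380. Worst-case = [-47.380 - 0.899, -47.380 + 1.078] = [-48.279, -46.302]. RSS = √0.262669 = 0.513.

nominal=-47.380 wc=[-48.279,-46.302] rss=0.513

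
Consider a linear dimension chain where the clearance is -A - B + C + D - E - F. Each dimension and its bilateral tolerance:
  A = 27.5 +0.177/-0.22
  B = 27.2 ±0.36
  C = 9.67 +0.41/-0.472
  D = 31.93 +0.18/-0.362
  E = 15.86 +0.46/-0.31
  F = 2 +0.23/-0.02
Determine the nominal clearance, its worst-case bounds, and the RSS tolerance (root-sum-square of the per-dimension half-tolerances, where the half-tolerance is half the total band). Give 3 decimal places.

nominal=-30.960 wc=[-33.021,-29.460] rss=0.775

Stack each dimension's contribution:
  -A: nom -27.500 → Σnom=-27.500; wc +0.220/-0.177 → slack +0.220/-0.177; half-tol=0.199, Σhalf²=0.039402
  -B: nom -27.200 → Σnom=-54.700; wc +0.360/-0.360 → slack +0.580/-0.537; half-tol=0.360, Σhalf²=0.169002
  +C: nom +9.670 → Σnom=-45.030; wc +0.410/-0.472 → slack +0.990/-1.009; half-tol=0.441, Σhalf²=0.363483
  +D: nom +31.930 → Σnom=-13.100; wc +0.180/-0.362 → slack +1.170/-1.371; half-tol=0.271, Σhalf²=0.436924
  -E: nom -15.860 → Σnom=-28.960; wc +0.310/-0.460 → slack +1.480/-1.831; half-tol=0.385, Σhalf²=0.585149
  -F: nom -2.000 → Σnom=-30.960; wc +0.020/-0.230 → slack +1.500/-2.061; half-tol=0.125, Σhalf²=0.600774
Nominal = -30.960. Worst-case = [-30.960 - 2.061, -30.960 + 1.500] = [-33.021, -29.460]. RSS = √0.600774 = 0.775.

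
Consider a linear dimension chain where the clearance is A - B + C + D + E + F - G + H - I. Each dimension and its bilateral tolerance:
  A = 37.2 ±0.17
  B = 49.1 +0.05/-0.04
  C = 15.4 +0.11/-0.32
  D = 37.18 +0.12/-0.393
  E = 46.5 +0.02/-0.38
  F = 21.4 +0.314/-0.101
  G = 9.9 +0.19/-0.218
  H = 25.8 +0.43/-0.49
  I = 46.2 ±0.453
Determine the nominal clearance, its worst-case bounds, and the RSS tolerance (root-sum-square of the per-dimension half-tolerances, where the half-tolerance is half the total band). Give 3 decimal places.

Stack each dimension's contribution:
  +A: nom +37.200 → Σnom=37.200; wc +0.170/-0.170 → slack +0.170/-0.170; half-tol=0.170, Σhalf²=0.028900
  -B: nom -49.100 → Σnom=-11.900; wc +0.040/-0.050 → slack +0.210/-0.220; half-tol=0.045, Σhalf²=0.030925
  +C: nom +15.400 → Σnom=3.500; wc +0.110/-0.320 → slack +0.320/-0.540; half-tol=0.215, Σhalf²=0.077150
  +D: nom +37.180 → Σnom=40.680; wc +0.120/-0.393 → slack +0.440/-0.933; half-tol=0.257, Σhalf²=0.142942
  +E: nom +46.500 → Σnom=87.180; wc +0.020/-0.380 → slack +0.460/-1.313; half-tol=0.200, Σhalf²=0.182942
  +F: nom +21.400 → Σnom=108.580; wc +0.314/-0.101 → slack +0.774/-1.414; half-tol=0.208, Σhalf²=0.225998
  -G: nom -9.900 → Σnom=98.680; wc +0.218/-0.190 → slack +0.992/-1.604; half-tol=0.204, Σhalf²=0.267614
  +H: nom +25.800 → Σnom=124.480; wc +0.430/-0.490 → slack +1.422/-2.094; half-tol=0.460, Σhalf²=0.479214
  -I: nom -46.200 → Σnom=78.280; wc +0.453/-0.453 → slack +1.875/-2.547; half-tol=0.453, Σhalf²=0.684423
Nominal = 78.280. Worst-case = [78.280 - 2.547, 78.280 + 1.875] = [75.733, 80.155]. RSS = √0.684423 = 0.827.

nominal=78.280 wc=[75.733,80.155] rss=0.827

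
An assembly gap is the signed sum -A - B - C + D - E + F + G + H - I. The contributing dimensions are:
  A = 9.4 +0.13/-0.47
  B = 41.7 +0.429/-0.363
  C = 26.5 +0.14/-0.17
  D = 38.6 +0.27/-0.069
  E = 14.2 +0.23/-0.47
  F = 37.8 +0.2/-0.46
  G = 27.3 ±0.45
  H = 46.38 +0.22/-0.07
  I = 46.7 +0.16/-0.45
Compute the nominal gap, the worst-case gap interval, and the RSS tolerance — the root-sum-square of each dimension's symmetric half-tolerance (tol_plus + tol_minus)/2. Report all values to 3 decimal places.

Stack each dimension's contribution:
  -A: nom -9.400 → Σnom=-9.400; wc +0.470/-0.130 → slack +0.470/-0.130; half-tol=0.300, Σhalf²=0.090000
  -B: nom -41.700 → Σnom=-51.100; wc +0.363/-0.429 → slack +0.833/-0.559; half-tol=0.396, Σhalf²=0.246816
  -C: nom -26.500 → Σnom=-77.600; wc +0.170/-0.140 → slack +1.003/-0.699; half-tol=0.155, Σhalf²=0.270841
  +D: nom +38.600 → Σnom=-39.000; wc +0.270/-0.069 → slack +1.273/-0.768; half-tol=0.170, Σhalf²=0.299571
  -E: nom -14.200 → Σnom=-53.200; wc +0.470/-0.230 → slack +1.743/-0.998; half-tol=0.350, Σhalf²=0.422071
  +F: nom +37.800 → Σnom=-15.400; wc +0.200/-0.460 → slack +1.943/-1.458; half-tol=0.330, Σhalf²=0.530971
  +G: nom +27.300 → Σnom=11.900; wc +0.450/-0.450 → slack +2.393/-1.908; half-tol=0.450, Σhalf²=0.733471
  +H: nom +46.380 → Σnom=58.280; wc +0.220/-0.070 → slack +2.613/-1.978; half-tol=0.145, Σhalf²=0.754496
  -I: nom -46.700 → Σnom=11.580; wc +0.450/-0.160 → slack +3.063/-2.138; half-tol=0.305, Σhalf²=0.847521
Nominal = 11.580. Worst-case = [11.580 - 2.138, 11.580 + 3.063] = [9.442, 14.643]. RSS = √0.847521 = 0.921.

nominal=11.580 wc=[9.442,14.643] rss=0.921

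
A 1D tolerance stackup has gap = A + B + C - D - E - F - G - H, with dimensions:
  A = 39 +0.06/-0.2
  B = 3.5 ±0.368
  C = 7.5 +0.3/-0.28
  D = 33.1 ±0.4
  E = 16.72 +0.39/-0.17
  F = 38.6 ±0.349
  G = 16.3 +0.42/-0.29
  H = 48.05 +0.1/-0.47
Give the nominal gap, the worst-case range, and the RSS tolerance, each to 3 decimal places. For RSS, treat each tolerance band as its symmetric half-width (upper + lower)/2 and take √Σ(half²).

Stack each dimension's contribution:
  +A: nom +39.000 → Σnom=39.000; wc +0.060/-0.200 → slack +0.060/-0.200; half-tol=0.130, Σhalf²=0.016900
  +B: nom +3.500 → Σnom=42.500; wc +0.368/-0.368 → slack +0.428/-0.568; half-tol=0.368, Σhalf²=0.152324
  +C: nom +7.500 → Σnom=50.000; wc +0.300/-0.280 → slack +0.728/-0.848; half-tol=0.290, Σhalf²=0.236424
  -D: nom -33.100 → Σnom=16.900; wc +0.400/-0.400 → slack +1.128/-1.248; half-tol=0.400, Σhalf²=0.396424
  -E: nom -16.720 → Σnom=0.180; wc +0.170/-0.390 → slack +1.298/-1.638; half-tol=0.280, Σhalf²=0.474824
  -F: nom -38.600 → Σnom=-38.420; wc +0.349/-0.349 → slack +1.647/-1.987; half-tol=0.349, Σhalf²=0.596625
  -G: nom -16.300 → Σnom=-54.720; wc +0.290/-0.420 → slack +1.937/-2.407; half-tol=0.355, Σhalf²=0.722650
  -H: nom -48.050 → Σnom=-102.770; wc +0.470/-0.100 → slack +2.407/-2.507; half-tol=0.285, Σhalf²=0.803875
Nominal = -102.770. Worst-case = [-102.770 - 2.507, -102.770 + 2.407] = [-105.277, -100.363]. RSS = √0.803875 = 0.897.

nominal=-102.770 wc=[-105.277,-100.363] rss=0.897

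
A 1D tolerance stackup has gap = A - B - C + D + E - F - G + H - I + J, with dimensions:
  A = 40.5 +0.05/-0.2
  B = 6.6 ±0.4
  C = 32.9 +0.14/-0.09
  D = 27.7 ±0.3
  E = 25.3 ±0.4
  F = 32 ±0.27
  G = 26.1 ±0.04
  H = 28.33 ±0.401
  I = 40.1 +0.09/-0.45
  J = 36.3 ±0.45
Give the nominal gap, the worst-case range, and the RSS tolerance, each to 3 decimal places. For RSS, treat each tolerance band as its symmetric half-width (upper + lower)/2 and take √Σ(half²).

Stack each dimension's contribution:
  +A: nom +40.500 → Σnom=40.500; wc +0.050/-0.200 → slack +0.050/-0.200; half-tol=0.125, Σhalf²=0.015625
  -B: nom -6.600 → Σnom=33.900; wc +0.400/-0.400 → slack +0.450/-0.600; half-tol=0.400, Σhalf²=0.175625
  -C: nom -32.900 → Σnom=1.000; wc +0.090/-0.140 → slack +0.540/-0.740; half-tol=0.115, Σhalf²=0.188850
  +D: nom +27.700 → Σnom=28.700; wc +0.300/-0.300 → slack +0.840/-1.040; half-tol=0.300, Σhalf²=0.278850
  +E: nom +25.300 → Σnom=54.000; wc +0.400/-0.400 → slack +1.240/-1.440; half-tol=0.400, Σhalf²=0.438850
  -F: nom -32.000 → Σnom=22.000; wc +0.270/-0.270 → slack +1.510/-1.710; half-tol=0.270, Σhalf²=0.511750
  -G: nom -26.100 → Σnom=-4.100; wc +0.040/-0.040 → slack +1.550/-1.750; half-tol=0.040, Σhalf²=0.513350
  +H: nom +28.330 → Σnom=24.230; wc +0.401/-0.401 → slack +1.951/-2.151; half-tol=0.401, Σhalf²=0.674151
  -I: nom -40.100 → Σnom=-15.870; wc +0.450/-0.090 → slack +2.401/-2.241; half-tol=0.270, Σhalf²=0.747051
  +J: nom +36.300 → Σnom=20.430; wc +0.450/-0.450 → slack +2.851/-2.691; half-tol=0.450, Σhalf²=0.949551
Nominal = 20.430. Worst-case = [20.430 - 2.691, 20.430 + 2.851] = [17.739, 23.281]. RSS = √0.949551 = 0.974.

nominal=20.430 wc=[17.739,23.281] rss=0.974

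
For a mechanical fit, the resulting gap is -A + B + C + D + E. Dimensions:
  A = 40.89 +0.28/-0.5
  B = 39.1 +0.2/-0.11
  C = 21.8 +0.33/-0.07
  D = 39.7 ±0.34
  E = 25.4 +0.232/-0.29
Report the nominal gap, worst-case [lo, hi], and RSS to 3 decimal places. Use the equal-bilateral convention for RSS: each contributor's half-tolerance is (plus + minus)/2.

nominal=85.110 wc=[84.020,86.712] rss=0.632

Stack each dimension's contribution:
  -A: nom -40.890 → Σnom=-40.890; wc +0.500/-0.280 → slack +0.500/-0.280; half-tol=0.390, Σhalf²=0.152100
  +B: nom +39.100 → Σnom=-1.790; wc +0.200/-0.110 → slack +0.700/-0.390; half-tol=0.155, Σhalf²=0.176125
  +C: nom +21.800 → Σnom=20.010; wc +0.330/-0.070 → slack +1.030/-0.460; half-tol=0.200, Σhalf²=0.216125
  +D: nom +39.700 → Σnom=59.710; wc +0.340/-0.340 → slack +1.370/-0.800; half-tol=0.340, Σhalf²=0.331725
  +E: nom +25.400 → Σnom=85.110; wc +0.232/-0.290 → slack +1.602/-1.090; half-tol=0.261, Σhalf²=0.399846
Nominal = 85.110. Worst-case = [85.110 - 1.090, 85.110 + 1.602] = [84.020, 86.712]. RSS = √0.399846 = 0.632.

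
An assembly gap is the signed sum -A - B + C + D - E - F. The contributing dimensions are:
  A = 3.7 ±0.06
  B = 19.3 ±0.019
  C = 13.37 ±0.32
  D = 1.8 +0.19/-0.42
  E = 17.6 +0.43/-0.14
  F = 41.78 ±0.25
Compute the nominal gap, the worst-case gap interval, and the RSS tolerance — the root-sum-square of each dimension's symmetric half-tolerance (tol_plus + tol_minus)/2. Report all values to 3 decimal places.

nominal=-67.210 wc=[-68.709,-66.231] rss=0.586

Stack each dimension's contribution:
  -A: nom -3.700 → Σnom=-3.700; wc +0.060/-0.060 → slack +0.060/-0.060; half-tol=0.060, Σhalf²=0.003600
  -B: nom -19.300 → Σnom=-23.000; wc +0.019/-0.019 → slack +0.079/-0.079; half-tol=0.019, Σhalf²=0.003961
  +C: nom +13.370 → Σnom=-9.630; wc +0.320/-0.320 → slack +0.399/-0.399; half-tol=0.320, Σhalf²=0.106361
  +D: nom +1.800 → Σnom=-7.830; wc +0.190/-0.420 → slack +0.589/-0.819; half-tol=0.305, Σhalf²=0.199386
  -E: nom -17.600 → Σnom=-25.430; wc +0.140/-0.430 → slack +0.729/-1.249; half-tol=0.285, Σhalf²=0.280611
  -F: nom -41.780 → Σnom=-67.210; wc +0.250/-0.250 → slack +0.979/-1.499; half-tol=0.250, Σhalf²=0.343111
Nominal = -67.210. Worst-case = [-67.210 - 1.499, -67.210 + 0.979] = [-68.709, -66.231]. RSS = √0.343111 = 0.586.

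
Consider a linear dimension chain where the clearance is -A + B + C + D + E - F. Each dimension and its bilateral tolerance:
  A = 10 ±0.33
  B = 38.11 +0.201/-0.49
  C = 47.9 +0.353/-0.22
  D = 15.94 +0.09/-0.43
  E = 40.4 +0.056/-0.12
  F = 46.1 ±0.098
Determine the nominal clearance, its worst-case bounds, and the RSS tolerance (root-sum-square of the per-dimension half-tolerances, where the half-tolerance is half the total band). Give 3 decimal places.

nominal=86.250 wc=[84.562,87.378] rss=0.629

Stack each dimension's contribution:
  -A: nom -10.000 → Σnom=-10.000; wc +0.330/-0.330 → slack +0.330/-0.330; half-tol=0.330, Σhalf²=0.108900
  +B: nom +38.110 → Σnom=28.110; wc +0.201/-0.490 → slack +0.531/-0.820; half-tol=0.346, Σhalf²=0.228270
  +C: nom +47.900 → Σnom=76.010; wc +0.353/-0.220 → slack +0.884/-1.040; half-tol=0.286, Σhalf²=0.310353
  +D: nom +15.940 → Σnom=91.950; wc +0.090/-0.430 → slack +0.974/-1.470; half-tol=0.260, Σhalf²=0.377953
  +E: nom +40.400 → Σnom=132.350; wc +0.056/-0.120 → slack +1.030/-1.590; half-tol=0.088, Σhalf²=0.385696
  -F: nom -46.100 → Σnom=86.250; wc +0.098/-0.098 → slack +1.128/-1.688; half-tol=0.098, Σhalf²=0.395300
Nominal = 86.250. Worst-case = [86.250 - 1.688, 86.250 + 1.128] = [84.562, 87.378]. RSS = √0.395300 = 0.629.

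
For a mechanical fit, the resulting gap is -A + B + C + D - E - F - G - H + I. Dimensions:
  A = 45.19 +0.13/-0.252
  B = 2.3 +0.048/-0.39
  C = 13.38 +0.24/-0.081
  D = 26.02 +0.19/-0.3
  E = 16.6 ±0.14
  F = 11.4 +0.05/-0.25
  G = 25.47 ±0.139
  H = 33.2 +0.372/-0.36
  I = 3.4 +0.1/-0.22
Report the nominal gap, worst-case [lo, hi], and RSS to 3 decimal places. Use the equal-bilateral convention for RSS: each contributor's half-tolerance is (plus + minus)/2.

Stack each dimension's contribution:
  -A: nom -45.190 → Σnom=-45.190; wc +0.252/-0.130 → slack +0.252/-0.130; half-tol=0.191, Σhalf²=0.036481
  +B: nom +2.300 → Σnom=-42.890; wc +0.048/-0.390 → slack +0.300/-0.520; half-tol=0.219, Σhalf²=0.084442
  +C: nom +13.380 → Σnom=-29.510; wc +0.240/-0.081 → slack +0.540/-0.601; half-tol=0.161, Σhalf²=0.110202
  +D: nom +26.020 → Σnom=-3.490; wc +0.190/-0.300 → slack +0.730/-0.901; half-tol=0.245, Σhalf²=0.170227
  -E: nom -16.600 → Σnom=-20.090; wc +0.140/-0.140 → slack +0.870/-1.041; half-tol=0.140, Σhalf²=0.189827
  -F: nom -11.400 → Σnom=-31.490; wc +0.250/-0.050 → slack +1.120/-1.091; half-tol=0.150, Σhalf²=0.212327
  -G: nom -25.470 → Σnom=-56.960; wc +0.139/-0.139 → slack +1.259/-1.230; half-tol=0.139, Σhalf²=0.231648
  -H: nom -33.200 → Σnom=-90.160; wc +0.360/-0.372 → slack +1.619/-1.602; half-tol=0.366, Σhalf²=0.365604
  +I: nom +3.400 → Σnom=-86.760; wc +0.100/-0.220 → slack +1.719/-1.822; half-tol=0.160, Σhalf²=0.391204
Nominal = -86.760. Worst-case = [-86.760 - 1.822, -86.760 + 1.719] = [-88.582, -85.041]. RSS = √0.391204 = 0.625.

nominal=-86.760 wc=[-88.582,-85.041] rss=0.625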